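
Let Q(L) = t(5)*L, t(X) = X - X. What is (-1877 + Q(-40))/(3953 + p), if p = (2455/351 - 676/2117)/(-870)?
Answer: -1213420980330/2555484190411 ≈ -0.47483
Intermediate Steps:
t(X) = 0
Q(L) = 0 (Q(L) = 0*L = 0)
p = -4959959/646468290 (p = (2455*(1/351) - 676*1/2117)*(-1/870) = (2455/351 - 676/2117)*(-1/870) = (4959959/743067)*(-1/870) = -4959959/646468290 ≈ -0.0076724)
(-1877 + Q(-40))/(3953 + p) = (-1877 + 0)/(3953 - 4959959/646468290) = -1877/2555484190411/646468290 = -1877*646468290/2555484190411 = -1213420980330/2555484190411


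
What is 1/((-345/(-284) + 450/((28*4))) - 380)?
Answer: -3976/1490075 ≈ -0.0026683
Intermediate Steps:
1/((-345/(-284) + 450/((28*4))) - 380) = 1/((-345*(-1/284) + 450/112) - 380) = 1/((345/284 + 450*(1/112)) - 380) = 1/((345/284 + 225/56) - 380) = 1/(20805/3976 - 380) = 1/(-1490075/3976) = -3976/1490075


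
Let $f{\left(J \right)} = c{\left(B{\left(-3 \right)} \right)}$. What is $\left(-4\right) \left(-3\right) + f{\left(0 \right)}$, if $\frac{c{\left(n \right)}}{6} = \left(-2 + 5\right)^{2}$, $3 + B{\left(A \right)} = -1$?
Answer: $66$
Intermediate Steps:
$B{\left(A \right)} = -4$ ($B{\left(A \right)} = -3 - 1 = -4$)
$c{\left(n \right)} = 54$ ($c{\left(n \right)} = 6 \left(-2 + 5\right)^{2} = 6 \cdot 3^{2} = 6 \cdot 9 = 54$)
$f{\left(J \right)} = 54$
$\left(-4\right) \left(-3\right) + f{\left(0 \right)} = \left(-4\right) \left(-3\right) + 54 = 12 + 54 = 66$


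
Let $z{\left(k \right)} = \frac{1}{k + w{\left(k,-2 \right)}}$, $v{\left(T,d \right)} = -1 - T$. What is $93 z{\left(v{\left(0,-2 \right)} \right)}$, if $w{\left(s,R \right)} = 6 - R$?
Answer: $\frac{93}{7} \approx 13.286$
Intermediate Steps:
$z{\left(k \right)} = \frac{1}{8 + k}$ ($z{\left(k \right)} = \frac{1}{k + \left(6 - -2\right)} = \frac{1}{k + \left(6 + 2\right)} = \frac{1}{k + 8} = \frac{1}{8 + k}$)
$93 z{\left(v{\left(0,-2 \right)} \right)} = \frac{93}{8 - 1} = \frac{93}{7}$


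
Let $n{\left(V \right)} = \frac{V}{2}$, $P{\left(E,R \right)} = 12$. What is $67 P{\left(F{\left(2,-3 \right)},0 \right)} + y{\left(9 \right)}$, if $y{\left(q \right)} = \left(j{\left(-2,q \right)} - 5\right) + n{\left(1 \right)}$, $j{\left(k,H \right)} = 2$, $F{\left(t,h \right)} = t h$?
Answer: $\frac{1603}{2} \approx 801.5$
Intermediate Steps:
$F{\left(t,h \right)} = h t$
$n{\left(V \right)} = \frac{V}{2}$ ($n{\left(V \right)} = V \frac{1}{2} = \frac{V}{2}$)
$y{\left(q \right)} = - \frac{5}{2}$ ($y{\left(q \right)} = \left(2 - 5\right) + \frac{1}{2} \cdot 1 = -3 + \frac{1}{2} = - \frac{5}{2}$)
$67 P{\left(F{\left(2,-3 \right)},0 \right)} + y{\left(9 \right)} = 67 \cdot 12 - \frac{5}{2} = 804 - \frac{5}{2} = \frac{1603}{2}$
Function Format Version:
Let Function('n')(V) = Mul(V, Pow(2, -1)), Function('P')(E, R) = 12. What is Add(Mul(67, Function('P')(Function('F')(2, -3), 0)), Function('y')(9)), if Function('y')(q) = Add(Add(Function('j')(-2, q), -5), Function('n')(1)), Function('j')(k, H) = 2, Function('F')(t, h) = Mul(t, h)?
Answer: Rational(1603, 2) ≈ 801.50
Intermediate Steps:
Function('F')(t, h) = Mul(h, t)
Function('n')(V) = Mul(Rational(1, 2), V) (Function('n')(V) = Mul(V, Rational(1, 2)) = Mul(Rational(1, 2), V))
Function('y')(q) = Rational(-5, 2) (Function('y')(q) = Add(Add(2, -5), Mul(Rational(1, 2), 1)) = Add(-3, Rational(1, 2)) = Rational(-5, 2))
Add(Mul(67, Function('P')(Function('F')(2, -3), 0)), Function('y')(9)) = Add(Mul(67, 12), Rational(-5, 2)) = Add(804, Rational(-5, 2)) = Rational(1603, 2)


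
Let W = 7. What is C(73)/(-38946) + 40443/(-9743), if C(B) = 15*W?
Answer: -525372031/126483626 ≈ -4.1537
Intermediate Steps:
C(B) = 105 (C(B) = 15*7 = 105)
C(73)/(-38946) + 40443/(-9743) = 105/(-38946) + 40443/(-9743) = 105*(-1/38946) + 40443*(-1/9743) = -35/12982 - 40443/9743 = -525372031/126483626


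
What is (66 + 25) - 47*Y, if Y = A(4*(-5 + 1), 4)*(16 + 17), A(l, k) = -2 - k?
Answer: 9397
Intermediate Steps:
Y = -198 (Y = (-2 - 1*4)*(16 + 17) = (-2 - 4)*33 = -6*33 = -198)
(66 + 25) - 47*Y = (66 + 25) - 47*(-198) = 91 + 9306 = 9397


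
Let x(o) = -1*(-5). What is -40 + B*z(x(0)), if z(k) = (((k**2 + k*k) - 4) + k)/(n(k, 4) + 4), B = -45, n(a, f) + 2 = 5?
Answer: -2575/7 ≈ -367.86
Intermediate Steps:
n(a, f) = 3 (n(a, f) = -2 + 5 = 3)
x(o) = 5
z(k) = -4/7 + k/7 + 2*k**2/7 (z(k) = (((k**2 + k*k) - 4) + k)/(3 + 4) = (((k**2 + k**2) - 4) + k)/7 = ((2*k**2 - 4) + k)*(1/7) = ((-4 + 2*k**2) + k)*(1/7) = (-4 + k + 2*k**2)*(1/7) = -4/7 + k/7 + 2*k**2/7)
-40 + B*z(x(0)) = -40 - 45*(-4/7 + (1/7)*5 + (2/7)*5**2) = -40 - 45*(-4/7 + 5/7 + (2/7)*25) = -40 - 45*(-4/7 + 5/7 + 50/7) = -40 - 45*51/7 = -40 - 2295/7 = -2575/7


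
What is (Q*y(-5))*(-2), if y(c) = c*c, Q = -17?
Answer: 850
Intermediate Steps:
y(c) = c²
(Q*y(-5))*(-2) = -17*(-5)²*(-2) = -17*25*(-2) = -425*(-2) = 850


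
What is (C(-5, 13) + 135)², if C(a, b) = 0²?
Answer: 18225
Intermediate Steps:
C(a, b) = 0
(C(-5, 13) + 135)² = (0 + 135)² = 135² = 18225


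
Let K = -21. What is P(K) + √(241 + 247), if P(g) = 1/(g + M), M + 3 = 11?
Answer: -1/13 + 2*√122 ≈ 22.014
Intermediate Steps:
M = 8 (M = -3 + 11 = 8)
P(g) = 1/(8 + g) (P(g) = 1/(g + 8) = 1/(8 + g))
P(K) + √(241 + 247) = 1/(8 - 21) + √(241 + 247) = 1/(-13) + √488 = -1/13 + 2*√122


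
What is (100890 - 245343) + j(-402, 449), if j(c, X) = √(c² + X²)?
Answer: -144453 + √363205 ≈ -1.4385e+5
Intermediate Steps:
j(c, X) = √(X² + c²)
(100890 - 245343) + j(-402, 449) = (100890 - 245343) + √(449² + (-402)²) = -144453 + √(201601 + 161604) = -144453 + √363205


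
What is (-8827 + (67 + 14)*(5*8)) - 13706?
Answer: -19293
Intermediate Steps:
(-8827 + (67 + 14)*(5*8)) - 13706 = (-8827 + 81*40) - 13706 = (-8827 + 3240) - 13706 = -5587 - 13706 = -19293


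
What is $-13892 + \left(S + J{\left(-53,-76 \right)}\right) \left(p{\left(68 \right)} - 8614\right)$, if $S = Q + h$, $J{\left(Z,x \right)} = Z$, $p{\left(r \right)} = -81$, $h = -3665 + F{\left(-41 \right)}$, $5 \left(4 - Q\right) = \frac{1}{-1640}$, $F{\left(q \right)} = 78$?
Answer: $\frac{51825848181}{1640} \approx 3.1601 \cdot 10^{7}$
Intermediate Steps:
$Q = \frac{32801}{8200}$ ($Q = 4 - \frac{1}{5 \left(-1640\right)} = 4 - - \frac{1}{8200} = 4 + \frac{1}{8200} = \frac{32801}{8200} \approx 4.0001$)
$h = -3587$ ($h = -3665 + 78 = -3587$)
$S = - \frac{29380599}{8200}$ ($S = \frac{32801}{8200} - 3587 = - \frac{29380599}{8200} \approx -3583.0$)
$-13892 + \left(S + J{\left(-53,-76 \right)}\right) \left(p{\left(68 \right)} - 8614\right) = -13892 + \left(- \frac{29380599}{8200} - 53\right) \left(-81 - 8614\right) = -13892 - - \frac{51848631061}{1640} = -13892 + \frac{51848631061}{1640} = \frac{51825848181}{1640}$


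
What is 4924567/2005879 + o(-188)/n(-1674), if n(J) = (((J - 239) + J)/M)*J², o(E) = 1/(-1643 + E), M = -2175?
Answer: 30211857254283342433/12305920504337069796 ≈ 2.4551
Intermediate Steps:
n(J) = J²*(239/2175 - 2*J/2175) (n(J) = (((J - 239) + J)/(-2175))*J² = (((-239 + J) + J)*(-1/2175))*J² = ((-239 + 2*J)*(-1/2175))*J² = (239/2175 - 2*J/2175)*J² = J²*(239/2175 - 2*J/2175))
4924567/2005879 + o(-188)/n(-1674) = 4924567/2005879 + 1/((-1643 - 188)*(((1/2175)*(-1674)²*(239 - 2*(-1674))))) = 4924567*(1/2005879) + 1/((-1831)*(((1/2175)*2802276*(239 + 3348)))) = 4924567/2005879 - 1/(1831*((1/2175)*2802276*3587)) = 4924567/2005879 - 1/(1831*3350588004/725) = 4924567/2005879 - 1/1831*725/3350588004 = 4924567/2005879 - 725/6134926635324 = 30211857254283342433/12305920504337069796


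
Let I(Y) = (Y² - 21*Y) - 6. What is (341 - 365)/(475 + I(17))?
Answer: -24/401 ≈ -0.059850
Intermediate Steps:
I(Y) = -6 + Y² - 21*Y
(341 - 365)/(475 + I(17)) = (341 - 365)/(475 + (-6 + 17² - 21*17)) = -24/(475 + (-6 + 289 - 357)) = -24/(475 - 74) = -24/401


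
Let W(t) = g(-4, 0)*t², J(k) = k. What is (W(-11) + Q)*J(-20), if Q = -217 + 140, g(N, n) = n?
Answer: 1540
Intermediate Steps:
Q = -77
W(t) = 0 (W(t) = 0*t² = 0)
(W(-11) + Q)*J(-20) = (0 - 77)*(-20) = -77*(-20) = 1540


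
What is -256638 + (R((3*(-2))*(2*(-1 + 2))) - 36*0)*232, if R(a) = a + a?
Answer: -262206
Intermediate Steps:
R(a) = 2*a
-256638 + (R((3*(-2))*(2*(-1 + 2))) - 36*0)*232 = -256638 + (2*((3*(-2))*(2*(-1 + 2))) - 36*0)*232 = -256638 + (2*(-12) + 0)*232 = -256638 + (-24 + 0)*232 = -256638 - 24*232 = -256638 - 5568 = -262206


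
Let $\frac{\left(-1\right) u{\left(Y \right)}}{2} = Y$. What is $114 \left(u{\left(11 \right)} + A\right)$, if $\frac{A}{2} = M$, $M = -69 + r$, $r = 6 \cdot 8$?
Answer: $-7296$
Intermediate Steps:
$r = 48$
$M = -21$ ($M = -69 + 48 = -21$)
$u{\left(Y \right)} = - 2 Y$
$A = -42$ ($A = 2 \left(-21\right) = -42$)
$114 \left(u{\left(11 \right)} + A\right) = 114 \left(\left(-2\right) 11 - 42\right) = 114 \left(-22 - 42\right) = 114 \left(-64\right) = -7296$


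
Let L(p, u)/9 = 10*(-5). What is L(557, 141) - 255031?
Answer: -255481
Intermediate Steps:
L(p, u) = -450 (L(p, u) = 9*(10*(-5)) = 9*(-50) = -450)
L(557, 141) - 255031 = -450 - 255031 = -255481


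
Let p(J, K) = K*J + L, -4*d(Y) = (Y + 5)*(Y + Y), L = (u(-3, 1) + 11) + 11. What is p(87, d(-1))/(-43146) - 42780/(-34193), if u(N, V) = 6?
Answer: 29659337/23795019 ≈ 1.2465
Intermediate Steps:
L = 28 (L = (6 + 11) + 11 = 17 + 11 = 28)
d(Y) = -Y*(5 + Y)/2 (d(Y) = -(Y + 5)*(Y + Y)/4 = -(5 + Y)*2*Y/4 = -Y*(5 + Y)/2)
p(J, K) = 28 + J*K (p(J, K) = K*J + 28 = J*K + 28 = 28 + J*K)
p(87, d(-1))/(-43146) - 42780/(-34193) = (28 + 87*(-1/2*(-1)*(5 - 1)))/(-43146) - 42780/(-34193) = (28 + 87*(-1/2*(-1)*4))*(-1/43146) - 42780*(-1/34193) = (28 + 87*2)*(-1/43146) + 1380/1103 = (28 + 174)*(-1/43146) + 1380/1103 = 202*(-1/43146) + 1380/1103 = -101/21573 + 1380/1103 = 29659337/23795019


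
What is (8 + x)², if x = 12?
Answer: 400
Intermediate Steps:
(8 + x)² = (8 + 12)² = 20² = 400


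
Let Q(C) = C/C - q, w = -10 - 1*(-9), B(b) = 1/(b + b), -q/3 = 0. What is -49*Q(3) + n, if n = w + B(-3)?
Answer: -301/6 ≈ -50.167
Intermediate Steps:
q = 0 (q = -3*0 = 0)
B(b) = 1/(2*b)
w = -1 (w = -10 + 9 = -1)
Q(C) = 1 (Q(C) = C/C - 1*0 = 1 + 0 = 1)
n = -7/6 (n = -1 + (½)/(-3) = -1 + (½)*(-⅓) = -1 - ⅙ = -7/6 ≈ -1.1667)
-49*Q(3) + n = -49*1 - 7/6 = -49 - 7/6 = -301/6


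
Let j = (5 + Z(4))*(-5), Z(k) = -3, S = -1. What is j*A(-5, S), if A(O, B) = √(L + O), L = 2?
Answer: -10*I*√3 ≈ -17.32*I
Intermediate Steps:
A(O, B) = √(2 + O)
j = -10 (j = (5 - 3)*(-5) = 2*(-5) = -10)
j*A(-5, S) = -10*√(2 - 5) = -10*I*√3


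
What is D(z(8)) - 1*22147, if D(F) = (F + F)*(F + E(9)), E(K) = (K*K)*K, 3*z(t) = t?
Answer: -164203/9 ≈ -18245.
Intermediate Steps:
z(t) = t/3
E(K) = K³ (E(K) = K²*K = K³)
D(F) = 2*F*(729 + F) (D(F) = (F + F)*(F + 9³) = (2*F)*(F + 729) = (2*F)*(729 + F) = 2*F*(729 + F))
D(z(8)) - 1*22147 = 2*((⅓)*8)*(729 + (⅓)*8) - 1*22147 = 2*(8/3)*(729 + 8/3) - 22147 = 2*(8/3)*(2195/3) - 22147 = 35120/9 - 22147 = -164203/9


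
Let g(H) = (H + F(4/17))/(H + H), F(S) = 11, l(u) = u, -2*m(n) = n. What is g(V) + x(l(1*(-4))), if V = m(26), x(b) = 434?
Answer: 5643/13 ≈ 434.08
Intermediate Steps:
m(n) = -n/2
V = -13 (V = -½*26 = -13)
g(H) = (11 + H)/(2*H) (g(H) = (H + 11)/(H + H) = (11 + H)/((2*H)) = (11 + H)*(1/(2*H)) = (11 + H)/(2*H))
g(V) + x(l(1*(-4))) = (½)*(11 - 13)/(-13) + 434 = (½)*(-1/13)*(-2) + 434 = 1/13 + 434 = 5643/13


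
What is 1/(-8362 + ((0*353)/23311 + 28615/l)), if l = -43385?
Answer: -8677/72562797 ≈ -0.00011958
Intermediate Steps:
1/(-8362 + ((0*353)/23311 + 28615/l)) = 1/(-8362 + ((0*353)/23311 + 28615/(-43385))) = 1/(-8362 + (0*(1/23311) + 28615*(-1/43385))) = 1/(-8362 + (0 - 5723/8677)) = 1/(-8362 - 5723/8677) = 1/(-72562797/8677) = -8677/72562797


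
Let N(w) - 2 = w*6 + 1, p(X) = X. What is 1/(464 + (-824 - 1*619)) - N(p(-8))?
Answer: 44054/979 ≈ 44.999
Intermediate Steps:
N(w) = 3 + 6*w (N(w) = 2 + (w*6 + 1) = 2 + (6*w + 1) = 2 + (1 + 6*w) = 3 + 6*w)
1/(464 + (-824 - 1*619)) - N(p(-8)) = 1/(464 + (-824 - 1*619)) - (3 + 6*(-8)) = 1/(464 + (-824 - 619)) - (3 - 48) = 1/(464 - 1443) - 1*(-45) = 1/(-979) + 45 = -1/979 + 45 = 44054/979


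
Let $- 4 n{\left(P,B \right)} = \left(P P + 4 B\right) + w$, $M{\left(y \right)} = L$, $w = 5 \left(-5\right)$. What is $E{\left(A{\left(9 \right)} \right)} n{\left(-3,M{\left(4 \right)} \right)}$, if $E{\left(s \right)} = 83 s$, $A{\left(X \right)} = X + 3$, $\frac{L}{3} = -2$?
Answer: $9960$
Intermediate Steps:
$L = -6$ ($L = 3 \left(-2\right) = -6$)
$w = -25$
$A{\left(X \right)} = 3 + X$
$M{\left(y \right)} = -6$
$n{\left(P,B \right)} = \frac{25}{4} - B - \frac{P^{2}}{4}$ ($n{\left(P,B \right)} = - \frac{\left(P P + 4 B\right) - 25}{4} = - \frac{\left(P^{2} + 4 B\right) - 25}{4} = - \frac{-25 + P^{2} + 4 B}{4} = \frac{25}{4} - B - \frac{P^{2}}{4}$)
$E{\left(A{\left(9 \right)} \right)} n{\left(-3,M{\left(4 \right)} \right)} = 83 \left(3 + 9\right) \left(\frac{25}{4} - -6 - \frac{\left(-3\right)^{2}}{4}\right) = 83 \cdot 12 \left(\frac{25}{4} + 6 - \frac{9}{4}\right) = 996 \left(\frac{25}{4} + 6 - \frac{9}{4}\right) = 996 \cdot 10 = 9960$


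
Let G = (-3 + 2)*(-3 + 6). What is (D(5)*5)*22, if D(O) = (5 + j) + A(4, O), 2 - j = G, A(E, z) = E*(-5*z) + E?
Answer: -9460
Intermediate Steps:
G = -3 (G = -1*3 = -3)
A(E, z) = E - 5*E*z (A(E, z) = -5*E*z + E = E - 5*E*z)
j = 5 (j = 2 - 1*(-3) = 2 + 3 = 5)
D(O) = 14 - 20*O (D(O) = (5 + 5) + 4*(1 - 5*O) = 10 + (4 - 20*O) = 14 - 20*O)
(D(5)*5)*22 = ((14 - 20*5)*5)*22 = ((14 - 100)*5)*22 = -86*5*22 = -430*22 = -9460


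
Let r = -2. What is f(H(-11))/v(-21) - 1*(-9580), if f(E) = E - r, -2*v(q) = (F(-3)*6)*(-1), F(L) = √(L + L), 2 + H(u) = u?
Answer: 9580 + 11*I*√6/18 ≈ 9580.0 + 1.4969*I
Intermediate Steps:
H(u) = -2 + u
F(L) = √2*√L (F(L) = √(2*L) = √2*√L)
v(q) = 3*I*√6 (v(q) = -(√2*√(-3))*6*(-1)/2 = -(√2*(I*√3))*6*(-1)/2 = -(I*√6)*6*(-1)/2 = -6*I*√6*(-1)/2 = -(-3)*I*√6 = 3*I*√6)
f(E) = 2 + E (f(E) = E - 1*(-2) = E + 2 = 2 + E)
f(H(-11))/v(-21) - 1*(-9580) = (2 + (-2 - 11))/((3*I*√6)) - 1*(-9580) = (2 - 13)*(-I*√6/18) + 9580 = -(-11)*I*√6/18 + 9580 = 11*I*√6/18 + 9580 = 9580 + 11*I*√6/18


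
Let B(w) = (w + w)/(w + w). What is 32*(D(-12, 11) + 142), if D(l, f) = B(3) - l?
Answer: 4960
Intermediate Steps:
B(w) = 1 (B(w) = (2*w)/((2*w)) = (2*w)*(1/(2*w)) = 1)
D(l, f) = 1 - l
32*(D(-12, 11) + 142) = 32*((1 - 1*(-12)) + 142) = 32*((1 + 12) + 142) = 32*(13 + 142) = 32*155 = 4960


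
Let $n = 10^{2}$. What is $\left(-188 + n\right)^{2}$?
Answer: $7744$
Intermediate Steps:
$n = 100$
$\left(-188 + n\right)^{2} = \left(-188 + 100\right)^{2} = \left(-88\right)^{2} = 7744$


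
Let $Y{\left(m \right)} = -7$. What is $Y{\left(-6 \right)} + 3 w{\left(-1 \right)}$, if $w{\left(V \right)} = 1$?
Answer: $-4$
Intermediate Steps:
$Y{\left(-6 \right)} + 3 w{\left(-1 \right)} = -7 + 3 \cdot 1 = -7 + 3 = -4$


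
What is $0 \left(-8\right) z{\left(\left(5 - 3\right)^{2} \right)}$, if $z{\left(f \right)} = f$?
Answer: $0$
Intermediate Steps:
$0 \left(-8\right) z{\left(\left(5 - 3\right)^{2} \right)} = 0 \left(-8\right) \left(5 - 3\right)^{2} = 0 \cdot 2^{2} = 0 \cdot 4 = 0$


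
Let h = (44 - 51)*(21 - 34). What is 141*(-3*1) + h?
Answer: -332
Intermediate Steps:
h = 91 (h = -7*(-13) = 91)
141*(-3*1) + h = 141*(-3*1) + 91 = 141*(-3) + 91 = -423 + 91 = -332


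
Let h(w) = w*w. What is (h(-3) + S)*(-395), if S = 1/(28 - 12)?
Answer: -57275/16 ≈ -3579.7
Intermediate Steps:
h(w) = w**2
S = 1/16 ≈ 0.062500
(h(-3) + S)*(-395) = ((-3)**2 + 1/16)*(-395) = (9 + 1/16)*(-395) = (145/16)*(-395) = -57275/16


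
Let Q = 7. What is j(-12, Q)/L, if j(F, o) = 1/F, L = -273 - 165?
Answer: 1/5256 ≈ 0.00019026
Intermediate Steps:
L = -438
j(-12, Q)/L = 1/(-12*(-438)) = -1/12*(-1/438) = 1/5256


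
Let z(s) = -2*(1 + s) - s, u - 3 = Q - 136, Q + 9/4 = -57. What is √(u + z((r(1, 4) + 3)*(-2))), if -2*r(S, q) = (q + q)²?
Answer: I*√1473/2 ≈ 19.19*I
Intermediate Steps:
Q = -237/4 (Q = -9/4 - 57 = -237/4 ≈ -59.250)
r(S, q) = -2*q² (r(S, q) = -(q + q)²/2 = -4*q²/2 = -2*q²)
u = -769/4 (u = 3 + (-237/4 - 136) = 3 - 781/4 = -769/4 ≈ -192.25)
z(s) = -2 - 3*s (z(s) = (-2 - 2*s) - s = -2 - 3*s)
√(u + z((r(1, 4) + 3)*(-2))) = √(-769/4 + (-2 - 3*(-2*4² + 3)*(-2))) = √(-769/4 + (-2 - 3*(-2*16 + 3)*(-2))) = √(-769/4 + (-2 - 3*(-32 + 3)*(-2))) = √(-769/4 + (-2 - (-87)*(-2))) = √(-769/4 + (-2 - 3*58)) = √(-769/4 + (-2 - 174)) = √(-769/4 - 176) = √(-1473/4) = I*√1473/2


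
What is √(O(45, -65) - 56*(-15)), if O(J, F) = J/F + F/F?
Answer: 2*√35503/13 ≈ 28.988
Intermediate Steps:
O(J, F) = 1 + J/F (O(J, F) = J/F + 1 = 1 + J/F)
√(O(45, -65) - 56*(-15)) = √((-65 + 45)/(-65) - 56*(-15)) = √(-1/65*(-20) + 840) = √(4/13 + 840) = √(10924/13) = 2*√35503/13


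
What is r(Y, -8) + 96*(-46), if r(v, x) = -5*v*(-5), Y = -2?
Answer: -4466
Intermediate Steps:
r(v, x) = 25*v
r(Y, -8) + 96*(-46) = 25*(-2) + 96*(-46) = -50 - 4416 = -4466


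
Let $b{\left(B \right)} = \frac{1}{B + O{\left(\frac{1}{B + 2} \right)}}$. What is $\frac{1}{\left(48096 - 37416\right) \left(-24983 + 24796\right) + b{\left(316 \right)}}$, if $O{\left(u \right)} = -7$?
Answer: $- \frac{309}{617122439} \approx -5.0071 \cdot 10^{-7}$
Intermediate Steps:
$b{\left(B \right)} = \frac{1}{-7 + B}$ ($b{\left(B \right)} = \frac{1}{B - 7} = \frac{1}{-7 + B}$)
$\frac{1}{\left(48096 - 37416\right) \left(-24983 + 24796\right) + b{\left(316 \right)}} = \frac{1}{\left(48096 - 37416\right) \left(-24983 + 24796\right) + \frac{1}{-7 + 316}} = \frac{1}{10680 \left(-187\right) + \frac{1}{309}} = \frac{1}{-1997160 + \frac{1}{309}} = \frac{1}{- \frac{617122439}{309}} = - \frac{309}{617122439}$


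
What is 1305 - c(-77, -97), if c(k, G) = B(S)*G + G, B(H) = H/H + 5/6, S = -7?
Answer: 9479/6 ≈ 1579.8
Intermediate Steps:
B(H) = 11/6 (B(H) = 1 + 5*(⅙) = 1 + ⅚ = 11/6)
c(k, G) = 17*G/6 (c(k, G) = 11*G/6 + G = 17*G/6)
1305 - c(-77, -97) = 1305 - 17*(-97)/6 = 1305 - 1*(-1649/6) = 1305 + 1649/6 = 9479/6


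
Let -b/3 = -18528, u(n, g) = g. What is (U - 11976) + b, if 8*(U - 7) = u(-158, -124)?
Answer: 87199/2 ≈ 43600.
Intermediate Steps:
U = -17/2 (U = 7 + (1/8)*(-124) = 7 - 31/2 = -17/2 ≈ -8.5000)
b = 55584 (b = -3*(-18528) = 55584)
(U - 11976) + b = (-17/2 - 11976) + 55584 = -23969/2 + 55584 = 87199/2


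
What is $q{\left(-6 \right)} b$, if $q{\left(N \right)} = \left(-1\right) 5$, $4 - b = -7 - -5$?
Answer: $-30$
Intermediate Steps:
$b = 6$ ($b = 4 - \left(-7 - -5\right) = 4 - \left(-7 + 5\right) = 4 - -2 = 4 + 2 = 6$)
$q{\left(N \right)} = -5$
$q{\left(-6 \right)} b = \left(-5\right) 6 = -30$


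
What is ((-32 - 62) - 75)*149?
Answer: -25181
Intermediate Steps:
((-32 - 62) - 75)*149 = (-94 - 75)*149 = -169*149 = -25181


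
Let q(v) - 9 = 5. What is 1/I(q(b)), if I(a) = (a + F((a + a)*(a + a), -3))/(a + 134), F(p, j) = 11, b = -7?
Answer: 148/25 ≈ 5.9200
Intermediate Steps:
q(v) = 14 (q(v) = 9 + 5 = 14)
I(a) = (11 + a)/(134 + a) (I(a) = (a + 11)/(a + 134) = (11 + a)/(134 + a))
1/I(q(b)) = 1/((11 + 14)/(134 + 14)) = 1/(25/148) = 148/25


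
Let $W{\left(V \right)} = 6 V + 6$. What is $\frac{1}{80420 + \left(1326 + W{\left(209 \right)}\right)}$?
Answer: $\frac{1}{83006} \approx 1.2047 \cdot 10^{-5}$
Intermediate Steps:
$W{\left(V \right)} = 6 + 6 V$
$\frac{1}{80420 + \left(1326 + W{\left(209 \right)}\right)} = \frac{1}{80420 + \left(1326 + \left(6 + 6 \cdot 209\right)\right)} = \frac{1}{80420 + \left(1326 + \left(6 + 1254\right)\right)} = \frac{1}{80420 + \left(1326 + 1260\right)} = \frac{1}{80420 + 2586} = \frac{1}{83006}$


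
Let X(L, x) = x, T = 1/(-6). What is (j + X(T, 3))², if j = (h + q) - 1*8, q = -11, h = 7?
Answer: 81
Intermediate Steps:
T = -⅙ ≈ -0.16667
j = -12 (j = (7 - 11) - 1*8 = -4 - 8 = -12)
(j + X(T, 3))² = (-12 + 3)² = (-9)² = 81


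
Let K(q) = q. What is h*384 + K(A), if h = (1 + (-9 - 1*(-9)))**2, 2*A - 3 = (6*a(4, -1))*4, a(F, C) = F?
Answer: 867/2 ≈ 433.50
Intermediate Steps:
A = 99/2 (A = 3/2 + ((6*4)*4)/2 = 3/2 + (24*4)/2 = 3/2 + (1/2)*96 = 3/2 + 48 = 99/2 ≈ 49.500)
h = 1 (h = (1 + (-9 + 9))**2 = (1 + 0)**2 = 1**2 = 1)
h*384 + K(A) = 1*384 + 99/2 = 384 + 99/2 = 867/2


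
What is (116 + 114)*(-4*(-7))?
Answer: 6440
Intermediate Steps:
(116 + 114)*(-4*(-7)) = 230*28 = 6440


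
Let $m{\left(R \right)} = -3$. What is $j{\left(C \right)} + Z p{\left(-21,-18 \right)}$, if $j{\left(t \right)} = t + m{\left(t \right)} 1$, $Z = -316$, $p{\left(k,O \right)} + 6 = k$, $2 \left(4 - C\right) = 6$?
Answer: $8530$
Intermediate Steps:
$C = 1$ ($C = 4 - 3 = 1$)
$p{\left(k,O \right)} = -6 + k$
$j{\left(t \right)} = -3 + t$ ($j{\left(t \right)} = t - 3 = -3 + t$)
$j{\left(C \right)} + Z p{\left(-21,-18 \right)} = \left(-3 + 1\right) - 316 \left(-6 - 21\right) = -2 - -8532 = -2 + 8532 = 8530$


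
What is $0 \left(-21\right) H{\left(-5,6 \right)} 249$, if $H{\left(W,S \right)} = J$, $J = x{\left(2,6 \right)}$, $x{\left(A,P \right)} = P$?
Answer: $0$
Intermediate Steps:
$J = 6$
$H{\left(W,S \right)} = 6$
$0 \left(-21\right) H{\left(-5,6 \right)} 249 = 0 \left(-21\right) 6 \cdot 249 = 0 \cdot 6 \cdot 249 = 0 \cdot 249 = 0$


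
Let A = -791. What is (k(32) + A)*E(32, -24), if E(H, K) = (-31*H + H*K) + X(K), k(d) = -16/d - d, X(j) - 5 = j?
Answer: 2930013/2 ≈ 1.4650e+6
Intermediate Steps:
X(j) = 5 + j
k(d) = -d - 16/d
E(H, K) = 5 + K - 31*H + H*K (E(H, K) = (-31*H + H*K) + (5 + K) = 5 + K - 31*H + H*K)
(k(32) + A)*E(32, -24) = ((-1*32 - 16/32) - 791)*(5 - 24 - 31*32 + 32*(-24)) = ((-32 - 16*1/32) - 791)*(5 - 24 - 992 - 768) = ((-32 - ½) - 791)*(-1779) = (-65/2 - 791)*(-1779) = -1647/2*(-1779) = 2930013/2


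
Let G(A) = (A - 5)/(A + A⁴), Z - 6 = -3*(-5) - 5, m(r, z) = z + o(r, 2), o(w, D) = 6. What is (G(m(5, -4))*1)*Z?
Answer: -8/3 ≈ -2.6667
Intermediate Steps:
m(r, z) = 6 + z (m(r, z) = z + 6 = 6 + z)
Z = 16 (Z = 6 + (-3*(-5) - 5) = 6 + (15 - 5) = 6 + 10 = 16)
G(A) = (-5 + A)/(A + A⁴)
(G(m(5, -4))*1)*Z = (((-5 + (6 - 4))/((6 - 4) + (6 - 4)⁴))*1)*16 = (((-5 + 2)/(2 + 2⁴))*1)*16 = ((-3/(2 + 16))*1)*16 = ((-3/18)*1)*16 = (((1/18)*(-3))*1)*16 = -⅙*1*16 = -⅙*16 = -8/3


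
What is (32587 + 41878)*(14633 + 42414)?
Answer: 4248004855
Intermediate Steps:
(32587 + 41878)*(14633 + 42414) = 74465*57047 = 4248004855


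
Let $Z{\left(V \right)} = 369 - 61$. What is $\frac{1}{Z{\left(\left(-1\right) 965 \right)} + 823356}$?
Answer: $\frac{1}{823664} \approx 1.2141 \cdot 10^{-6}$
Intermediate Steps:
$Z{\left(V \right)} = 308$ ($Z{\left(V \right)} = 369 - 61 = 308$)
$\frac{1}{Z{\left(\left(-1\right) 965 \right)} + 823356} = \frac{1}{308 + 823356} = \frac{1}{823664}$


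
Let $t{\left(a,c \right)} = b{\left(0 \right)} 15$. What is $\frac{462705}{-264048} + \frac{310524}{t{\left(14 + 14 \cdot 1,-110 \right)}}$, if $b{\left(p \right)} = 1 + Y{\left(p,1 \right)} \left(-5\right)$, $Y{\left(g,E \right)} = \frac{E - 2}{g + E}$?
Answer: $\frac{4552866539}{1320240} \approx 3448.5$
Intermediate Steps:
$Y{\left(g,E \right)} = \frac{-2 + E}{E + g}$
$b{\left(p \right)} = 1 + \frac{5}{1 + p}$ ($b{\left(p \right)} = 1 + \frac{-2 + 1}{1 + p} \left(-5\right) = 1 + \frac{1}{1 + p} \left(-1\right) \left(-5\right) = 1 + - \frac{1}{1 + p} \left(-5\right) = 1 + \frac{5}{1 + p}$)
$t{\left(a,c \right)} = 90$ ($t{\left(a,c \right)} = \frac{6 + 0}{1 + 0} \cdot 15 = 1^{-1} \cdot 6 \cdot 15 = 1 \cdot 6 \cdot 15 = 6 \cdot 15 = 90$)
$\frac{462705}{-264048} + \frac{310524}{t{\left(14 + 14 \cdot 1,-110 \right)}} = \frac{462705}{-264048} + \frac{310524}{90} = 462705 \left(- \frac{1}{264048}\right) + 310524 \cdot \frac{1}{90} = - \frac{154235}{88016} + \frac{51754}{15} = \frac{4552866539}{1320240}$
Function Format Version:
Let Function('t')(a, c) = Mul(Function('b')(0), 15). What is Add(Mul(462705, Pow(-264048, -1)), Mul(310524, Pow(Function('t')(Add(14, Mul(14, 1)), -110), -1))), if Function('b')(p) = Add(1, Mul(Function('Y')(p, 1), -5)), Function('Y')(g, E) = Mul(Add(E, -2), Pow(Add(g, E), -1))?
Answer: Rational(4552866539, 1320240) ≈ 3448.5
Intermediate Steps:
Function('Y')(g, E) = Mul(Pow(Add(E, g), -1), Add(-2, E)) (Function('Y')(g, E) = Mul(Add(-2, E), Pow(Add(E, g), -1)) = Mul(Pow(Add(E, g), -1), Add(-2, E)))
Function('b')(p) = Add(1, Mul(5, Pow(Add(1, p), -1))) (Function('b')(p) = Add(1, Mul(Mul(Pow(Add(1, p), -1), Add(-2, 1)), -5)) = Add(1, Mul(Mul(Pow(Add(1, p), -1), -1), -5)) = Add(1, Mul(Mul(-1, Pow(Add(1, p), -1)), -5)) = Add(1, Mul(5, Pow(Add(1, p), -1))))
Function('t')(a, c) = 90 (Function('t')(a, c) = Mul(Mul(Pow(Add(1, 0), -1), Add(6, 0)), 15) = Mul(Mul(Pow(1, -1), 6), 15) = Mul(Mul(1, 6), 15) = Mul(6, 15) = 90)
Add(Mul(462705, Pow(-264048, -1)), Mul(310524, Pow(Function('t')(Add(14, Mul(14, 1)), -110), -1))) = Add(Mul(462705, Pow(-264048, -1)), Mul(310524, Pow(90, -1))) = Add(Mul(462705, Rational(-1, 264048)), Mul(310524, Rational(1, 90))) = Add(Rational(-154235, 88016), Rational(51754, 15)) = Rational(4552866539, 1320240)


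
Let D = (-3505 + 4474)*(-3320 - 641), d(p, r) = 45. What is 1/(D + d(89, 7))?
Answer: -1/3838164 ≈ -2.6054e-7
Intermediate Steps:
D = -3838209 (D = 969*(-3961) = -3838209)
1/(D + d(89, 7)) = 1/(-3838209 + 45) = 1/(-3838164) = -1/3838164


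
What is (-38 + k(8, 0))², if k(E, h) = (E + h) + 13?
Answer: 289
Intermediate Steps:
k(E, h) = 13 + E + h
(-38 + k(8, 0))² = (-38 + (13 + 8 + 0))² = (-38 + 21)² = (-17)² = 289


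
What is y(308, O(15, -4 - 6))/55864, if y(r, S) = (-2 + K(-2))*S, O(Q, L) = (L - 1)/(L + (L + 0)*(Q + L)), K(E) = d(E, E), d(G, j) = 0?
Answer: -11/1675920 ≈ -6.5636e-6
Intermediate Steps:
K(E) = 0
O(Q, L) = (-1 + L)/(L + L*(L + Q))
y(r, S) = -2*S (y(r, S) = (-2 + 0)*S = -2*S)
y(308, O(15, -4 - 6))/55864 = -2*(-1 + (-4 - 6))/((-4 - 6)*(1 + (-4 - 6) + 15))/55864 = -2*(-1 - 10)/((-10)*(1 - 10 + 15))*(1/55864) = -(-1)*(-11)/(5*6)*(1/55864) = -2*11/60*(1/55864) = -11/30*1/55864 = -11/1675920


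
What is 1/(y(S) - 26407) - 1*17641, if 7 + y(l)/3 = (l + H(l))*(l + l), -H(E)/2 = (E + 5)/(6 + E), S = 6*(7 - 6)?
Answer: -463570199/26278 ≈ -17641.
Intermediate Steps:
S = 6 (S = 6*1 = 6)
H(E) = -2*(5 + E)/(6 + E) (H(E) = -2*(E + 5)/(6 + E) = -2*(5 + E)/(6 + E))
y(l) = -21 + 6*l*(l + 2*(-5 - l)/(6 + l)) (y(l) = -21 + 3*((l + 2*(-5 - l)/(6 + l))*(l + l)) = -21 + 3*((l + 2*(-5 - l)/(6 + l))*(2*l)) = -21 + 3*(2*l*(l + 2*(-5 - l)/(6 + l))) = -21 + 6*l*(l + 2*(-5 - l)/(6 + l)))
1/(y(S) - 26407) - 1*17641 = 1/(3*(-42 - 27*6 + 2*6**3 + 8*6**2)/(6 + 6) - 26407) - 1*17641 = 1/(3*(-42 - 162 + 2*216 + 8*36)/12 - 26407) - 17641 = 1/(3*(1/12)*(-42 - 162 + 432 + 288) - 26407) - 17641 = 1/(3*(1/12)*516 - 26407) - 17641 = 1/(129 - 26407) - 17641 = 1/(-26278) - 17641 = -1/26278 - 17641 = -463570199/26278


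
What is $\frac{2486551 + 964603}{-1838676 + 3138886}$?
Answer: $\frac{1725577}{650105} \approx 2.6543$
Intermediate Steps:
$\frac{2486551 + 964603}{-1838676 + 3138886} = \frac{3451154}{1300210} = 3451154 \cdot \frac{1}{1300210} = \frac{1725577}{650105}$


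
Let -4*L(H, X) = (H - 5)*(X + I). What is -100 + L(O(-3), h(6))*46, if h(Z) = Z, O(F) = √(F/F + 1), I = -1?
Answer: 375/2 - 115*√2/2 ≈ 106.18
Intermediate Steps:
O(F) = √2 (O(F) = √(1 + 1) = √2)
L(H, X) = -(-1 + X)*(-5 + H)/4 (L(H, X) = -(H - 5)*(X - 1)/4 = -(-5 + H)*(-1 + X)/4 = -(-1 + X)*(-5 + H)/4)
-100 + L(O(-3), h(6))*46 = -100 + (-5/4 + √2/4 + (5/4)*6 - ¼*√2*6)*46 = -100 + (-5/4 + √2/4 + 15/2 - 3*√2/2)*46 = -100 + (25/4 - 5*√2/4)*46 = -100 + (575/2 - 115*√2/2) = 375/2 - 115*√2/2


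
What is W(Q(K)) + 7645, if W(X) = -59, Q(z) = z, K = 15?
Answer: 7586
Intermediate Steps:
W(Q(K)) + 7645 = -59 + 7645 = 7586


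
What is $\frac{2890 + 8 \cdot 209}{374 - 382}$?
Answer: $- \frac{2281}{4} \approx -570.25$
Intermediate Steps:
$\frac{2890 + 8 \cdot 209}{374 - 382} = \frac{2890 + 1672}{-8} = 4562 \left(- \frac{1}{8}\right) = - \frac{2281}{4}$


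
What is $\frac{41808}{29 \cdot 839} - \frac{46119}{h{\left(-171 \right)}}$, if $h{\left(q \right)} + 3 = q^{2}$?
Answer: $\frac{33420305}{237129926} \approx 0.14094$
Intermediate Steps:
$h{\left(q \right)} = -3 + q^{2}$
$\frac{41808}{29 \cdot 839} - \frac{46119}{h{\left(-171 \right)}} = \frac{41808}{29 \cdot 839} - \frac{46119}{-3 + \left(-171\right)^{2}} = \frac{41808}{24331} - \frac{46119}{-3 + 29241} = 41808 \cdot \frac{1}{24331} - \frac{46119}{29238} = \frac{41808}{24331} - \frac{15373}{9746} = \frac{33420305}{237129926}$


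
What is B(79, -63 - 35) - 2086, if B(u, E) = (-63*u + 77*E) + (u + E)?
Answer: -14628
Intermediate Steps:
B(u, E) = -62*u + 78*E (B(u, E) = (-63*u + 77*E) + (E + u) = -62*u + 78*E)
B(79, -63 - 35) - 2086 = (-62*79 + 78*(-63 - 35)) - 2086 = (-4898 + 78*(-98)) - 2086 = (-4898 - 7644) - 2086 = -12542 - 2086 = -14628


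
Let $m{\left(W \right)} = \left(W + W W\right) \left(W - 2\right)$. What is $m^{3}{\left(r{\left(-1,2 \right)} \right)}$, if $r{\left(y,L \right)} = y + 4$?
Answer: $1728$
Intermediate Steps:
$r{\left(y,L \right)} = 4 + y$
$m{\left(W \right)} = \left(-2 + W\right) \left(W + W^{2}\right)$ ($m{\left(W \right)} = \left(W + W^{2}\right) \left(-2 + W\right) = \left(-2 + W\right) \left(W + W^{2}\right)$)
$m^{3}{\left(r{\left(-1,2 \right)} \right)} = \left(\left(4 - 1\right) \left(-2 + \left(4 - 1\right)^{2} - \left(4 - 1\right)\right)\right)^{3} = \left(3 \left(-2 + 3^{2} - 3\right)\right)^{3} = \left(3 \left(-2 + 9 - 3\right)\right)^{3} = \left(3 \cdot 4\right)^{3} = 12^{3} = 1728$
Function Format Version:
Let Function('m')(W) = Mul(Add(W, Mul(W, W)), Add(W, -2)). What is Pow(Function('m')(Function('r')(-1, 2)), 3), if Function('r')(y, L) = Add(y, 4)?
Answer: 1728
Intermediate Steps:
Function('r')(y, L) = Add(4, y)
Function('m')(W) = Mul(Add(-2, W), Add(W, Pow(W, 2))) (Function('m')(W) = Mul(Add(W, Pow(W, 2)), Add(-2, W)) = Mul(Add(-2, W), Add(W, Pow(W, 2))))
Pow(Function('m')(Function('r')(-1, 2)), 3) = Pow(Mul(Add(4, -1), Add(-2, Pow(Add(4, -1), 2), Mul(-1, Add(4, -1)))), 3) = Pow(Mul(3, Add(-2, Pow(3, 2), Mul(-1, 3))), 3) = Pow(Mul(3, Add(-2, 9, -3)), 3) = Pow(Mul(3, 4), 3) = Pow(12, 3) = 1728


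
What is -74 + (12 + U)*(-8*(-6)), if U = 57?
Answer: 3238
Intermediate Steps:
-74 + (12 + U)*(-8*(-6)) = -74 + (12 + 57)*(-8*(-6)) = -74 + 69*48 = -74 + 3312 = 3238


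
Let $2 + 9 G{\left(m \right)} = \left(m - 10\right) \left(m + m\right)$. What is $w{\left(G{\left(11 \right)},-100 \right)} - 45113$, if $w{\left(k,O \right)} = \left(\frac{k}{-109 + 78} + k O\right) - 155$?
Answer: $- \frac{12691792}{279} \approx -45490.0$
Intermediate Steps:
$G{\left(m \right)} = - \frac{2}{9} + \frac{2 m \left(-10 + m\right)}{9}$ ($G{\left(m \right)} = - \frac{2}{9} + \frac{\left(m - 10\right) \left(m + m\right)}{9} = - \frac{2}{9} + \frac{\left(-10 + m\right) 2 m}{9} = - \frac{2}{9} + \frac{2 m \left(-10 + m\right)}{9}$)
$w{\left(k,O \right)} = -155 - \frac{k}{31} + O k$ ($w{\left(k,O \right)} = \left(\frac{k}{-31} + O k\right) - 155 = \left(- \frac{k}{31} + O k\right) - 155 = -155 - \frac{k}{31} + O k$)
$w{\left(G{\left(11 \right)},-100 \right)} - 45113 = \left(-155 - \frac{- \frac{2}{9} - \frac{220}{9} + \frac{2 \cdot 11^{2}}{9}}{31} - 100 \left(- \frac{2}{9} - \frac{220}{9} + \frac{2 \cdot 11^{2}}{9}\right)\right) - 45113 = \left(-155 - \frac{- \frac{2}{9} - \frac{220}{9} + \frac{2}{9} \cdot 121}{31} - 100 \left(- \frac{2}{9} - \frac{220}{9} + \frac{2}{9} \cdot 121\right)\right) - 45113 = \left(-155 - \frac{- \frac{2}{9} - \frac{220}{9} + \frac{242}{9}}{31} - 100 \left(- \frac{2}{9} - \frac{220}{9} + \frac{242}{9}\right)\right) - 45113 = \left(-155 - \frac{20}{279} - \frac{2000}{9}\right) - 45113 = - \frac{105265}{279} - 45113 = - \frac{12691792}{279}$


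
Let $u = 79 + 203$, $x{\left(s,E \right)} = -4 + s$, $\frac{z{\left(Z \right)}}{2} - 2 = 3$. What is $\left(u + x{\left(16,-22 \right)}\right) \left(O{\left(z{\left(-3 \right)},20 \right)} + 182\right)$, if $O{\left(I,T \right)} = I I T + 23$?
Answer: $648270$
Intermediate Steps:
$z{\left(Z \right)} = 10$ ($z{\left(Z \right)} = 4 + 2 \cdot 3 = 4 + 6 = 10$)
$O{\left(I,T \right)} = 23 + T I^{2}$ ($O{\left(I,T \right)} = I^{2} T + 23 = T I^{2} + 23 = 23 + T I^{2}$)
$u = 282$
$\left(u + x{\left(16,-22 \right)}\right) \left(O{\left(z{\left(-3 \right)},20 \right)} + 182\right) = \left(282 + \left(-4 + 16\right)\right) \left(\left(23 + 20 \cdot 10^{2}\right) + 182\right) = \left(282 + 12\right) \left(\left(23 + 20 \cdot 100\right) + 182\right) = 294 \left(\left(23 + 2000\right) + 182\right) = 294 \left(2023 + 182\right) = 294 \cdot 2205 = 648270$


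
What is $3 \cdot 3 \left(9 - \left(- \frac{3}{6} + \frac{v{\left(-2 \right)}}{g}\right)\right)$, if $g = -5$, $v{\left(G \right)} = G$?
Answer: $\frac{819}{10} \approx 81.9$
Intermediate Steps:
$3 \cdot 3 \left(9 - \left(- \frac{3}{6} + \frac{v{\left(-2 \right)}}{g}\right)\right) = 3 \cdot 3 \left(9 - \left(- \frac{3}{6} - \frac{2}{-5}\right)\right) = 9 \left(9 - \left(\left(-3\right) \frac{1}{6} - - \frac{2}{5}\right)\right) = 9 \left(9 - \left(- \frac{1}{2} + \frac{2}{5}\right)\right) = 9 \left(9 - - \frac{1}{10}\right) = 9 \left(9 + \frac{1}{10}\right) = 9 \cdot \frac{91}{10} = \frac{819}{10}$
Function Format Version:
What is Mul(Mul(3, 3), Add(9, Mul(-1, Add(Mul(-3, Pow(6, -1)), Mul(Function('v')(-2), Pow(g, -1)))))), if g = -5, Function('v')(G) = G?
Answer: Rational(819, 10) ≈ 81.900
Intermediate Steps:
Mul(Mul(3, 3), Add(9, Mul(-1, Add(Mul(-3, Pow(6, -1)), Mul(Function('v')(-2), Pow(g, -1)))))) = Mul(Mul(3, 3), Add(9, Mul(-1, Add(Mul(-3, Pow(6, -1)), Mul(-2, Pow(-5, -1)))))) = Mul(9, Add(9, Mul(-1, Add(Mul(-3, Rational(1, 6)), Mul(-2, Rational(-1, 5)))))) = Mul(9, Add(9, Mul(-1, Add(Rational(-1, 2), Rational(2, 5))))) = Mul(9, Add(9, Mul(-1, Rational(-1, 10)))) = Mul(9, Add(9, Rational(1, 10))) = Mul(9, Rational(91, 10)) = Rational(819, 10)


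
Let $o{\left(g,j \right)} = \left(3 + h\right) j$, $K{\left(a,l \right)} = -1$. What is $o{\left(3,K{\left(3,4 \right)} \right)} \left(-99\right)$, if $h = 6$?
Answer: $891$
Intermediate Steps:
$o{\left(g,j \right)} = 9 j$ ($o{\left(g,j \right)} = \left(3 + 6\right) j = 9 j$)
$o{\left(3,K{\left(3,4 \right)} \right)} \left(-99\right) = 9 \left(-1\right) \left(-99\right) = \left(-9\right) \left(-99\right) = 891$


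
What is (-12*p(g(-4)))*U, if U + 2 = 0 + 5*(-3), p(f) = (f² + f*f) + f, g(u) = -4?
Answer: 5712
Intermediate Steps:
p(f) = f + 2*f² (p(f) = (f² + f²) + f = 2*f² + f = f + 2*f²)
U = -17 (U = -2 + (0 + 5*(-3)) = -2 + (0 - 15) = -2 - 15 = -17)
(-12*p(g(-4)))*U = -(-48)*(1 + 2*(-4))*(-17) = -(-48)*(1 - 8)*(-17) = -(-48)*(-7)*(-17) = -12*28*(-17) = -336*(-17) = 5712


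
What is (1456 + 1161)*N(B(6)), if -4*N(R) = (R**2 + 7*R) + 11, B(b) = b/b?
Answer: -49723/4 ≈ -12431.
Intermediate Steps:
B(b) = 1
N(R) = -11/4 - 7*R/4 - R**2/4 (N(R) = -((R**2 + 7*R) + 11)/4 = -(11 + R**2 + 7*R)/4 = -11/4 - 7*R/4 - R**2/4)
(1456 + 1161)*N(B(6)) = (1456 + 1161)*(-11/4 - 7/4*1 - 1/4*1**2) = 2617*(-11/4 - 7/4 - 1/4*1) = 2617*(-11/4 - 7/4 - 1/4) = 2617*(-19/4) = -49723/4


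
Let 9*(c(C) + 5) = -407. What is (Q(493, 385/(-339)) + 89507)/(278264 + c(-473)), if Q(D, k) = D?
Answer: 202500/625981 ≈ 0.32349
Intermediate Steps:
c(C) = -452/9 (c(C) = -5 + (⅑)*(-407) = -5 - 407/9 = -452/9)
(Q(493, 385/(-339)) + 89507)/(278264 + c(-473)) = (493 + 89507)/(278264 - 452/9) = 90000/(2503924/9) = 90000*(9/2503924) = 202500/625981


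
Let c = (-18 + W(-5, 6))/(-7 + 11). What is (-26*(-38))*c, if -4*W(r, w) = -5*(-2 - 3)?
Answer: -23959/4 ≈ -5989.8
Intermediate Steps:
W(r, w) = -25/4 (W(r, w) = -(-5)*(-2 - 3)/4 = -(-5)*(-5)/4 = -1/4*25 = -25/4)
c = -97/16 (c = (-18 - 25/4)/(-7 + 11) = -97/4/4 = -97/4*1/4 = -97/16 ≈ -6.0625)
(-26*(-38))*c = -26*(-38)*(-97/16) = 988*(-97/16) = -23959/4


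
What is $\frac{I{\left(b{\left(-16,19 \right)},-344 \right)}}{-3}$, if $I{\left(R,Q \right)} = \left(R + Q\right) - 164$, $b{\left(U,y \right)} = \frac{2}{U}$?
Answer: $\frac{1355}{8} \approx 169.38$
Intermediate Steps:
$I{\left(R,Q \right)} = -164 + Q + R$ ($I{\left(R,Q \right)} = \left(Q + R\right) - 164 = -164 + Q + R$)
$\frac{I{\left(b{\left(-16,19 \right)},-344 \right)}}{-3} = \frac{-164 - 344 + \frac{2}{-16}}{-3} = \left(-164 - 344 + 2 \left(- \frac{1}{16}\right)\right) \left(- \frac{1}{3}\right) = \left(-164 - 344 - \frac{1}{8}\right) \left(- \frac{1}{3}\right) = \left(- \frac{4065}{8}\right) \left(- \frac{1}{3}\right) = \frac{1355}{8}$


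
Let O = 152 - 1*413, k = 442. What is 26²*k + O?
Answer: 298531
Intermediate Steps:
O = -261 (O = 152 - 413 = -261)
26²*k + O = 26²*442 - 261 = 676*442 - 261 = 298792 - 261 = 298531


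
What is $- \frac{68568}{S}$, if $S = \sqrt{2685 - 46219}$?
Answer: $\frac{34284 i \sqrt{43534}}{21767} \approx 328.63 i$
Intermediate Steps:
$S = i \sqrt{43534}$ ($S = \sqrt{-43534} = i \sqrt{43534} \approx 208.65 i$)
$- \frac{68568}{S} = - \frac{68568}{i \sqrt{43534}} = - 68568 \left(- \frac{i \sqrt{43534}}{43534}\right) = \frac{34284 i \sqrt{43534}}{21767}$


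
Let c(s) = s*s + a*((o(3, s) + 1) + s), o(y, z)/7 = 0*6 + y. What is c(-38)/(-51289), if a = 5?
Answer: -1364/51289 ≈ -0.026594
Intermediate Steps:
o(y, z) = 7*y (o(y, z) = 7*(0*6 + y) = 7*(0 + y) = 7*y)
c(s) = 110 + s**2 + 5*s (c(s) = s*s + 5*((7*3 + 1) + s) = s**2 + 5*((21 + 1) + s) = s**2 + 5*(22 + s) = s**2 + (110 + 5*s) = 110 + s**2 + 5*s)
c(-38)/(-51289) = (110 + (-38)**2 + 5*(-38))/(-51289) = (110 + 1444 - 190)*(-1/51289) = 1364*(-1/51289) = -1364/51289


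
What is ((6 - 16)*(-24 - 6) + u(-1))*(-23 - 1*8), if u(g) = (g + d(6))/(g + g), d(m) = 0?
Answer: -18631/2 ≈ -9315.5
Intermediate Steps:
u(g) = ½ (u(g) = (g + 0)/(g + g) = g/((2*g)) = g*(1/(2*g)) = ½)
((6 - 16)*(-24 - 6) + u(-1))*(-23 - 1*8) = ((6 - 16)*(-24 - 6) + ½)*(-23 - 1*8) = (-10*(-30) + ½)*(-23 - 8) = (300 + ½)*(-31) = (601/2)*(-31) = -18631/2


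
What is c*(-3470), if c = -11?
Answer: 38170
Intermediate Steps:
c*(-3470) = -11*(-3470) = 38170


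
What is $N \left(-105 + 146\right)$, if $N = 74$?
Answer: $3034$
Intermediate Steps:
$N \left(-105 + 146\right) = 74 \left(-105 + 146\right) = 74 \cdot 41 = 3034$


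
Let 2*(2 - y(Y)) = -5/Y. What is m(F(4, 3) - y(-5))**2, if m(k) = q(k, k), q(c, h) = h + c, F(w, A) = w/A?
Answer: 1/9 ≈ 0.11111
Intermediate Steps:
y(Y) = 2 + 5/(2*Y) (y(Y) = 2 - (-5)/(2*Y) = 2 + 5/(2*Y))
q(c, h) = c + h
m(k) = 2*k (m(k) = k + k = 2*k)
m(F(4, 3) - y(-5))**2 = (2*(4/3 - (2 + (5/2)/(-5))))**2 = (2*(4*(1/3) - (2 + (5/2)*(-1/5))))**2 = (2*(4/3 - (2 - 1/2)))**2 = (2*(4/3 - 1*3/2))**2 = (2*(4/3 - 3/2))**2 = (2*(-1/6))**2 = (-1/3)**2 = 1/9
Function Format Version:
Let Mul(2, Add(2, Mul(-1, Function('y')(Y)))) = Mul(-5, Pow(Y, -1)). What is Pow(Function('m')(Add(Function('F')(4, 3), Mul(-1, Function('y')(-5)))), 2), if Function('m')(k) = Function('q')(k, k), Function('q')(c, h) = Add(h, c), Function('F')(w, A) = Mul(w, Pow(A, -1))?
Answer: Rational(1, 9) ≈ 0.11111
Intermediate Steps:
Function('y')(Y) = Add(2, Mul(Rational(5, 2), Pow(Y, -1))) (Function('y')(Y) = Add(2, Mul(Rational(-1, 2), Mul(-5, Pow(Y, -1)))) = Add(2, Mul(Rational(5, 2), Pow(Y, -1))))
Function('q')(c, h) = Add(c, h)
Function('m')(k) = Mul(2, k) (Function('m')(k) = Add(k, k) = Mul(2, k))
Pow(Function('m')(Add(Function('F')(4, 3), Mul(-1, Function('y')(-5)))), 2) = Pow(Mul(2, Add(Mul(4, Pow(3, -1)), Mul(-1, Add(2, Mul(Rational(5, 2), Pow(-5, -1)))))), 2) = Pow(Mul(2, Add(Mul(4, Rational(1, 3)), Mul(-1, Add(2, Mul(Rational(5, 2), Rational(-1, 5)))))), 2) = Pow(Mul(2, Add(Rational(4, 3), Mul(-1, Add(2, Rational(-1, 2))))), 2) = Pow(Mul(2, Add(Rational(4, 3), Mul(-1, Rational(3, 2)))), 2) = Pow(Mul(2, Add(Rational(4, 3), Rational(-3, 2))), 2) = Pow(Mul(2, Rational(-1, 6)), 2) = Pow(Rational(-1, 3), 2) = Rational(1, 9)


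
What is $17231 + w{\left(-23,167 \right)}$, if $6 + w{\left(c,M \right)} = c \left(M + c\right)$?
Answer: $13913$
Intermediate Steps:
$w{\left(c,M \right)} = -6 + c \left(M + c\right)$
$17231 + w{\left(-23,167 \right)} = 17231 + \left(-6 + \left(-23\right)^{2} + 167 \left(-23\right)\right) = 17231 - 3318 = 13913$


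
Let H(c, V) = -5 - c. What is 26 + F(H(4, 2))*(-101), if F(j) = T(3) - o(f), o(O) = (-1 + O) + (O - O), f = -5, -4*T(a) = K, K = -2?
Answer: -1261/2 ≈ -630.50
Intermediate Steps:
T(a) = ½ (T(a) = -¼*(-2) = ½)
o(O) = -1 + O (o(O) = (-1 + O) + 0 = -1 + O)
F(j) = 13/2 (F(j) = ½ - (-1 - 5) = ½ - 1*(-6) = ½ + 6 = 13/2)
26 + F(H(4, 2))*(-101) = 26 + (13/2)*(-101) = 26 - 1313/2 = -1261/2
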